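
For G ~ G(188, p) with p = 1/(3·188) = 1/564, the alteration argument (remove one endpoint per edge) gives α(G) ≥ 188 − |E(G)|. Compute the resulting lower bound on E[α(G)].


E[|E(G)|] = C(188, 2)·p = 17578 · (1/564) = 187/6.
E[α(G)] ≥ n − E[|E(G)|] = 188 − 187/6 = 941/6.
Numerically: ≈ 156.83333.
(This is only a lower bound; the true E[α(G)] may be larger.)

E[α(G)] ≥ 941/6 ≈ 156.83333.


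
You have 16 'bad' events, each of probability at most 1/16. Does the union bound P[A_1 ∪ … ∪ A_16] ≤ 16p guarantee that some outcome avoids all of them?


Union bound: P[∪_{i=1}^{16} A_i] ≤ Σ_i P[A_i] ≤ 16·p = 16·(1/16) = 1.
Numerically: 1 ≈ 1.0000000.
Is 1 < 1? NO.
Since the bound 1 is ≥ 1, the union bound is uninformative here; it does NOT by itself certify existence.

16·p = 1 ≈ 1.0000000; existence NOT certified by the union bound.


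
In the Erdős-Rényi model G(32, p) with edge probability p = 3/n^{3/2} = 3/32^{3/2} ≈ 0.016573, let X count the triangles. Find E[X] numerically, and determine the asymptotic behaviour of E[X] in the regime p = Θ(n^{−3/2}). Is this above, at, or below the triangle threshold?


Number of potential triangles: C(32, 3) = 4960.
Each occurs with probability p³ ≈ (0.016573)³ ≈ 4.5518596e-06.
By linearity: E[X] = C(32, 3)·p³ ≈ 4960 · 4.5518596e-06 ≈ 0.02258.
Since α = 3/2 > 1, p = c/n^{3/2} = o(1/n) is below the triangle threshold p ~ 1/n. Asymptotically E[X] ~ (c³/6)·n^{3(1−α)} = (3³/6)·n^{-1.5} → 0, so by Markov's inequality G has no triangles w.h.p.

E[X] ≈ 0.02258; in regime p = Θ(1/n^{3/2}) E[X] tends to 0 (below the triangle threshold p ~ 1/n).


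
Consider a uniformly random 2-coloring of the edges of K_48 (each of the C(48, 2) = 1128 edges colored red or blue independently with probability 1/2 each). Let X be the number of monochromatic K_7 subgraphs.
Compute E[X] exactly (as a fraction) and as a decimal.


Let X = Σ_S X_S over the C(48, 7) = 73629072 subsets S of size 7, where X_S = 1 if the K_7 on S is monochromatic.
For a fixed S, the K_7 on S has C(7, 2) = 21 edges. P[all 21 edges red] = (1/2)^21, and likewise for blue, so P[monochromatic] = 2·(1/2)^21 = 2^{1 − 21} = 1/1048576.
By linearity of expectation: E[X] = C(48, 7) · 2^{1 − 21} = 73629072 · 1/1048576 = 4601817/65536.
Numerically: E[X] ≈ 70.218155.

E[X] = C(48,7)·2^(1−C(7,2)) = 4601817/65536 ≈ 70.218155.


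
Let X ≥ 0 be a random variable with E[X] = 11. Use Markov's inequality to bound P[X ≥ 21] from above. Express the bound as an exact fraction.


μ = E[X] = 11, a = 21.
Markov: P[X ≥ 21] ≤ μ/a = (11)/21 = 11/21.
Numerically: ≈ 0.524.
(Since a = 21 > μ = 11.000, the bound 11/21 is < 1 and informative.)

P[X ≥ 21] ≤ 11/21 ≈ 0.524.


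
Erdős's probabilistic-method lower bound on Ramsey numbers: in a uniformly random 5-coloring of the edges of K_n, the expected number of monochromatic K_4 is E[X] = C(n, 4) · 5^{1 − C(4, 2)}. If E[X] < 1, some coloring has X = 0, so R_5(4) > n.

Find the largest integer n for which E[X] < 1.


We need C(n, 4) · 5^{1 − 6} < 1, i.e. C(n, 4) < 5^{6 − 1} = 3125.
Check values of n near the boundary:
  n = 14: C(14, 4) = 1001; 1001 < 3125? YES
  n = 15: C(15, 4) = 1365; 1365 < 3125? YES
  n = 16: C(16, 4) = 1820; 1820 < 3125? YES
  n = 17: C(17, 4) = 2380; 2380 < 3125? YES
  n = 18: C(18, 4) = 3060; 3060 < 3125? YES
  n = 19: C(19, 4) = 3876; 3876 < 3125? NO
  n = 20: C(20, 4) = 4845; 4845 < 3125? NO
  n = 21: C(21, 4) = 5985; 5985 < 3125? NO
The largest n with C(n, 4) < 3125 is n = 18 (where E[X] = 612/625 ≈ 0.979200). Hence R_5(4) > 18, i.e. R_5(4) ≥ 19.

Largest n = 18; hence R_5(4) > 18.


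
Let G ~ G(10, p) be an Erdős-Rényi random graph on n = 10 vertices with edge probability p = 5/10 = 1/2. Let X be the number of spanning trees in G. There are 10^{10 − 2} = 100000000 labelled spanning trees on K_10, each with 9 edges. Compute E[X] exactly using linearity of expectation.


K_10 has 10^{10 − 2} = 100000000 labelled spanning trees.
For each such spanning tree H, let X_H = 1 if all 9 edges of H are present in G. Then P[X_H = 1] = p^{9} = (1/2)^{9} = 1/512.
By linearity of expectation: E[X] = Σ_H E[X_H] = 100000000 · p^{9} = 100000000 · 1/512 = 390625/2.
Numerically: E[X] ≈ 195312.

E[X] = 100000000 · (1/2)^{9} = 390625/2 ≈ 195312.


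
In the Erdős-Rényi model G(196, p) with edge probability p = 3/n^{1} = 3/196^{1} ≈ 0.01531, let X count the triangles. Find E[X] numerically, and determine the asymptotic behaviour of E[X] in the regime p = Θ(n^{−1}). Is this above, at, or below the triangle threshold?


Number of potential triangles: C(196, 3) = 1235780.
Each occurs with probability p³ ≈ (0.01531)³ ≈ 3.585878e-06.
By linearity: E[X] = C(196, 3)·p³ ≈ 1235780 · 3.585878e-06 ≈ 4.4314.
Here α = 1, so p = 3/n is exactly at the triangle threshold p ~ 1/n. Asymptotically E[X] → c³/6 = 3³/6 = 9/2 ≈ 4.5000, a bounded constant. In this regime the triangle count is asymptotically Poisson(c³/6).

E[X] ≈ 4.4314; in regime p = Θ(1/n^{1}) E[X] stays bounded (at the triangle threshold p ~ 1/n).


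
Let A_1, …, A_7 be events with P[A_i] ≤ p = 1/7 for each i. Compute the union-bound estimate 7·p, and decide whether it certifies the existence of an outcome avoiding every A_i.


Union bound: P[∪_{i=1}^{7} A_i] ≤ Σ_i P[A_i] ≤ 7·p = 7·(1/7) = 1.
Numerically: 1 ≈ 1.000.
Is 1 < 1? NO.
Since the bound 1 is ≥ 1, the union bound is uninformative here; it does NOT by itself certify existence.

7·p = 1 ≈ 1.000; existence NOT certified by the union bound.


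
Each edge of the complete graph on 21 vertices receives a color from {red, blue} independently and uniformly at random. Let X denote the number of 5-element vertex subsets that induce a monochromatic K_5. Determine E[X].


Let X = Σ_S X_S over the C(21, 5) = 20349 subsets S of size 5, where X_S = 1 if the K_5 on S is monochromatic.
For a fixed S, the K_5 on S has C(5, 2) = 10 edges. P[all 10 edges red] = (1/2)^10, and likewise for blue, so P[monochromatic] = 2·(1/2)^10 = 2^{1 − 10} = 1/512.
By linearity of expectation: E[X] = C(21, 5) · 2^{1 − 10} = 20349 · 1/512 = 20349/512.
Numerically: E[X] ≈ 39.74414.

E[X] = C(21,5)·2^(1−C(5,2)) = 20349/512 ≈ 39.74414.


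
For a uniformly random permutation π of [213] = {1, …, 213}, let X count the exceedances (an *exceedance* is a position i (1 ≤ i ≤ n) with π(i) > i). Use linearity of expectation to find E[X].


Write X = Σ_{i=1}^{213} X_i, where X_i = 1_{π(i) > i}.
For each fixed i, π(i) is uniform over {1, …, 213} (marginal of a uniform permutation), so P[π(i) > i] = (n − i)/n. Summing: Σ_{i=1}^{213} (n − i)/n = (0 + 1 + … + 212)/213 = 213(213 − 1)/(2·213) = (213 − 1)/2.
Hence E[X] = Σ_{i=1}^{213} (213 − i)/213 = 106 ≈ 106.000000.

E[X] = 106 = 106.000000.


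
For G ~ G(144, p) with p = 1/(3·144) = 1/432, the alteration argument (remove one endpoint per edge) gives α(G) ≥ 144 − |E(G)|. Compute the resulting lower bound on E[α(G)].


E[|E(G)|] = C(144, 2)·p = 10296 · (1/432) = 143/6.
E[α(G)] ≥ n − E[|E(G)|] = 144 − 143/6 = 721/6.
Numerically: ≈ 120.167.
(This is only a lower bound; the true E[α(G)] may be larger.)

E[α(G)] ≥ 721/6 ≈ 120.167.


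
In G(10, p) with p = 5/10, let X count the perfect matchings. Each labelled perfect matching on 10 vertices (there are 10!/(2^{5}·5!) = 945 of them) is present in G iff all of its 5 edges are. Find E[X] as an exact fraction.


K_10 has 10!/(2^{5}·5!) = 945 labelled perfect matchings.
For each such perfect matching H, let X_H = 1 if all 5 edges of H are present in G. Then P[X_H = 1] = p^{5} = (1/2)^{5} = 1/32.
By linearity of expectation: E[X] = Σ_H E[X_H] = 945 · p^{5} = 945 · 1/32 = 945/32.
Numerically: E[X] ≈ 29.5.

E[X] = 945 · (1/2)^{5} = 945/32 ≈ 29.5.


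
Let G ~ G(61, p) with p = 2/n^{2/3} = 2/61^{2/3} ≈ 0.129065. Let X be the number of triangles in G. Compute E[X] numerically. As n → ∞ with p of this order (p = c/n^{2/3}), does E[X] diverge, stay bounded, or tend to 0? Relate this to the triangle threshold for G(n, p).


Number of potential triangles: C(61, 3) = 35990.
Each occurs with probability p³ ≈ (0.129065)³ ≈ 2.14995969e-03.
By linearity: E[X] = C(61, 3)·p³ ≈ 35990 · 2.14995969e-03 ≈ 77.377049.
Since α = 2/3 < 1, p = c/n^{2/3} ≫ 1/n is above the triangle threshold p ~ 1/n. Asymptotically E[X] ~ (c³/6)·n^{3(1−α)} = (2³/6)·n^{1} → ∞; triangles are abundant w.h.p.

E[X] ≈ 77.377049; in regime p = Θ(1/n^{2/3}) E[X] diverges (above the triangle threshold p ~ 1/n).


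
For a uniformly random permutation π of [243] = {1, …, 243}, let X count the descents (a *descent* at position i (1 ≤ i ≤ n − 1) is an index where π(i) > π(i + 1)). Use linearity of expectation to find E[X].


Write X = Σ X_I over i = 1, …, 242, with X_I the indicator of one descent.
There are 242 indicators.
For each fixed i, the pair (π(i), π(i+1)) is a uniformly random ordered pair of distinct values from {1, …, 243}; by symmetry P[π(i) > π(i+1)] = 1/2.
By linearity: E[X] = 242 · (1/2) = (243 − 1) · (1/2) = 121 ≈ 121.00000.

E[X] = 121 = 121.00000.


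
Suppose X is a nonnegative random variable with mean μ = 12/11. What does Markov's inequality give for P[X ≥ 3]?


μ = E[X] = 12/11, a = 3.
Markov: P[X ≥ 3] ≤ μ/a = (12/11)/3 = 4/11.
Numerically: ≈ 0.3636.
(Since a = 3 > μ = 1.0909, the bound 4/11 is < 1 and informative.)

P[X ≥ 3] ≤ 4/11 ≈ 0.3636.


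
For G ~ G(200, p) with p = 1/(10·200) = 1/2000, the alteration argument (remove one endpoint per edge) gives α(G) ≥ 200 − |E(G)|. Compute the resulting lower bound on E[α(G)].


E[|E(G)|] = C(200, 2)·p = 19900 · (1/2000) = 199/20.
E[α(G)] ≥ n − E[|E(G)|] = 200 − 199/20 = 3801/20.
Numerically: ≈ 190.050000.
(This is only a lower bound; the true E[α(G)] may be larger.)

E[α(G)] ≥ 3801/20 ≈ 190.050000.


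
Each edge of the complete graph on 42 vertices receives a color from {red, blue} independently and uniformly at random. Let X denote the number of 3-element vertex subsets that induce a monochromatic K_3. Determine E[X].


Let X = Σ_S X_S over the C(42, 3) = 11480 subsets S of size 3, where X_S = 1 if the K_3 on S is monochromatic.
For a fixed S, the K_3 on S has C(3, 2) = 3 edges. P[all 3 edges red] = (1/2)^3, and likewise for blue, so P[monochromatic] = 2·(1/2)^3 = 2^{1 − 3} = 1/4.
Summing: E[X] = C(42, 3) · 2^{1 − 3} = 11480 · 1/4 = 2870.
Numerically: E[X] ≈ 2870.0000.

E[X] = C(42,3)·2^(1−C(3,2)) = 2870 ≈ 2870.0000.


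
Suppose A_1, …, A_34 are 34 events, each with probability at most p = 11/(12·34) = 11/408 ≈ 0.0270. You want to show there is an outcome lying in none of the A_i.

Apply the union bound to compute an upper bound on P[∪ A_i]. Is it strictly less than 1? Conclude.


Union bound: P[∪_{i=1}^{34} A_i] ≤ Σ_i P[A_i] ≤ 34·p = 34·(11/408) = 11/12.
Numerically: 11/12 ≈ 0.9167.
Is 11/12 < 1? YES.
Since P[∪ A_i] ≤ 11/12 < 1, the complement has P[∩ A_i^c] ≥ 1 − 11/12 = 1/12 > 0, so some outcome avoids every A_i.

34·p = 11/12 ≈ 0.9167; existence CERTIFIED by the union bound.


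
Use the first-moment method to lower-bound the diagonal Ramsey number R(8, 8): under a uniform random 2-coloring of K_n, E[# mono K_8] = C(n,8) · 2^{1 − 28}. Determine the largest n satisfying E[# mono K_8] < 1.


We need C(n, 8) · 2^{1 − 28} < 1, i.e. C(n, 8) < 2^{28 − 1} = 134217728.
Check values of n near the boundary:
  n = 39: C(39, 8) = 61523748; 61523748 < 134217728? YES
  n = 40: C(40, 8) = 76904685; 76904685 < 134217728? YES
  n = 41: C(41, 8) = 95548245; 95548245 < 134217728? YES
  n = 42: C(42, 8) = 118030185; 118030185 < 134217728? YES
  n = 43: C(43, 8) = 145008513; 145008513 < 134217728? NO
  n = 44: C(44, 8) = 177232627; 177232627 < 134217728? NO
The largest n with C(n, 8) < 134217728 is n = 42 (where E[X] = 118030185/134217728 ≈ 0.879). Hence R(8, 8) > 42, i.e. R(8, 8) ≥ 43.

Largest n = 42; hence R(8, 8) > 42.


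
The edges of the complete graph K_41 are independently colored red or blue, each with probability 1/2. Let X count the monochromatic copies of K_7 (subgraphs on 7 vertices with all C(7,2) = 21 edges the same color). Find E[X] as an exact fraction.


Let X = Σ_S X_S over the C(41, 7) = 22481940 subsets S of size 7, where X_S = 1 if the K_7 on S is monochromatic.
For a fixed S, the K_7 on S has C(7, 2) = 21 edges. P[all 21 edges red] = (1/2)^21, and likewise for blue, so P[monochromatic] = 2·(1/2)^21 = 2^{1 − 21} = 1/1048576.
By linearity of expectation: E[X] = C(41, 7) · 2^{1 − 21} = 22481940 · 1/1048576 = 5620485/262144.
Numerically: E[X] ≈ 21.440449.

E[X] = C(41,7)·2^(1−C(7,2)) = 5620485/262144 ≈ 21.440449.


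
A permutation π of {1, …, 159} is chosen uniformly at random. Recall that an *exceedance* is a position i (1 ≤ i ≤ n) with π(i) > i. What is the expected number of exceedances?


Write X = Σ_{i=1}^{159} X_i, where X_i = 1_{π(i) > i}.
For each fixed i, π(i) is uniform over {1, …, 159} (marginal of a uniform permutation), so P[π(i) > i] = (n − i)/n. Summing: Σ_{i=1}^{159} (n − i)/n = (0 + 1 + … + 158)/159 = 159(159 − 1)/(2·159) = (159 − 1)/2.
Hence E[X] = Σ_{i=1}^{159} (159 − i)/159 = 79 ≈ 79.000.

E[X] = 79 = 79.000.


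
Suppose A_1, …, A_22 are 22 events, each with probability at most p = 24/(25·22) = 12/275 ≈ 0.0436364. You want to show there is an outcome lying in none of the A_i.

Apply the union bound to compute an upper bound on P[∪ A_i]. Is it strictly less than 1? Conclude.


Union bound: P[∪_{i=1}^{22} A_i] ≤ Σ_i P[A_i] ≤ 22·p = 22·(12/275) = 24/25.
Numerically: 24/25 ≈ 0.9600000.
Is 24/25 < 1? YES.
Since P[∪ A_i] ≤ 24/25 < 1, the complement has P[∩ A_i^c] ≥ 1 − 24/25 = 1/25 > 0, so some outcome avoids every A_i.

22·p = 24/25 ≈ 0.9600000; existence CERTIFIED by the union bound.


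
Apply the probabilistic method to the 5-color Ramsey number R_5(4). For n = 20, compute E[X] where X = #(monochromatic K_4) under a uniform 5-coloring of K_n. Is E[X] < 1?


E[X] = C(20, 4) · 5^{1 − 6} = 4845 · 5^{−5} = 4845/3125.
As a reduced fraction: E[X] = 969/625 ≈ 1.550.
Is E[X] < 1? NO.
Since E[X] ≥ 1, the first-moment bound is inconclusive at n = 20; it does NOT by itself certify R_5(4) > 20.

E[X] = 969/625 ≈ 1.550; E[X] ≥ 1; first-moment method inconclusive here.


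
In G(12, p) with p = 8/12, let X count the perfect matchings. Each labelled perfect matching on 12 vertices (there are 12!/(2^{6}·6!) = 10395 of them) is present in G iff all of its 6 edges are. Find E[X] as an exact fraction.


K_12 has 12!/(2^{6}·6!) = 10395 labelled perfect matchings.
For each such perfect matching H, let X_H = 1 if all 6 edges of H are present in G. Then P[X_H = 1] = p^{6} = (2/3)^{6} = 64/729.
Summing the indicators: E[X] = Σ_H E[X_H] = 10395 · p^{6} = 10395 · 64/729 = 24640/27.
Numerically: E[X] ≈ 912.59.

E[X] = 10395 · (2/3)^{6} = 24640/27 ≈ 912.59.


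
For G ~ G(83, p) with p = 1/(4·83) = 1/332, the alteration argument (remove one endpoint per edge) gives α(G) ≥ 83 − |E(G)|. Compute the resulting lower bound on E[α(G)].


E[|E(G)|] = C(83, 2)·p = 3403 · (1/332) = 41/4.
E[α(G)] ≥ n − E[|E(G)|] = 83 − 41/4 = 291/4.
Numerically: ≈ 72.750.
(This is only a lower bound; the true E[α(G)] may be larger.)

E[α(G)] ≥ 291/4 ≈ 72.750.


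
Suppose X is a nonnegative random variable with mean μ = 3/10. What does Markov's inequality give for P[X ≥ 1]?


μ = E[X] = 3/10, a = 1.
Markov: P[X ≥ 1] ≤ μ/a = (3/10)/1 = 3/10.
Numerically: ≈ 0.300000.
(Since a = 1 > μ = 0.300000, the bound 3/10 is < 1 and informative.)

P[X ≥ 1] ≤ 3/10 ≈ 0.300000.


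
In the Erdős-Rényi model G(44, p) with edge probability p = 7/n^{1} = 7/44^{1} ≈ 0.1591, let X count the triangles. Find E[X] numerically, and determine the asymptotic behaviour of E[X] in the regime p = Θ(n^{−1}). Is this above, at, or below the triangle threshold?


Number of potential triangles: C(44, 3) = 13244.
Each occurs with probability p³ ≈ (0.1591)³ ≈ 4.026578e-03.
By linearity: E[X] = C(44, 3)·p³ ≈ 13244 · 4.026578e-03 ≈ 53.3280.
Here α = 1, so p = 7/n is exactly at the triangle threshold p ~ 1/n. Asymptotically E[X] → c³/6 = 7³/6 = 343/6 ≈ 57.1667, a bounded constant. In this regime the triangle count is asymptotically Poisson(c³/6).

E[X] ≈ 53.3280; in regime p = Θ(1/n^{1}) E[X] stays bounded (at the triangle threshold p ~ 1/n).


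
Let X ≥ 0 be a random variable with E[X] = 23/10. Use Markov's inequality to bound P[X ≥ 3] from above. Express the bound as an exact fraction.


μ = E[X] = 23/10, a = 3.
Markov: P[X ≥ 3] ≤ μ/a = (23/10)/3 = 23/30.
Numerically: ≈ 0.766667.
(Since a = 3 > μ = 2.300000, the bound 23/30 is < 1 and informative.)

P[X ≥ 3] ≤ 23/30 ≈ 0.766667.


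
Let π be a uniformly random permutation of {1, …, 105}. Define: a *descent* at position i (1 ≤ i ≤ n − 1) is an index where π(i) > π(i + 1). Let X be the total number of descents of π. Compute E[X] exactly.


Write X = Σ X_I over i = 1, …, 104, with X_I the indicator of one descent.
There are 104 indicators.
For each fixed i, the pair (π(i), π(i+1)) is a uniformly random ordered pair of distinct values from {1, …, 105}; by symmetry P[π(i) > π(i+1)] = 1/2.
By linearity: E[X] = 104 · (1/2) = (105 − 1) · (1/2) = 52 ≈ 52.00000.

E[X] = 52 = 52.00000.


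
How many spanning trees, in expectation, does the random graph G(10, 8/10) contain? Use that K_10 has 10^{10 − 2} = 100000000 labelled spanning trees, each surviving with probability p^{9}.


K_10 has 10^{10 − 2} = 100000000 labelled spanning trees.
For each such spanning tree H, let X_H = 1 if all 9 edges of H are present in G. Then P[X_H = 1] = p^{9} = (4/5)^{9} = 262144/1953125.
By linearity of expectation: E[X] = Σ_H E[X_H] = 100000000 · p^{9} = 100000000 · 262144/1953125 = 67108864/5.
Numerically: E[X] ≈ 1.34e+07.

E[X] = 100000000 · (4/5)^{9} = 67108864/5 ≈ 1.34e+07.


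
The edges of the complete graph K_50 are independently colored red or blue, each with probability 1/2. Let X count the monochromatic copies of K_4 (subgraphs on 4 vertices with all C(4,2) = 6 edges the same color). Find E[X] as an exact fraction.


Let X = Σ_S X_S over the C(50, 4) = 230300 subsets S of size 4, where X_S = 1 if the K_4 on S is monochromatic.
For a fixed S, the K_4 on S has C(4, 2) = 6 edges. P[all 6 edges red] = (1/2)^6, and likewise for blue, so P[monochromatic] = 2·(1/2)^6 = 2^{1 − 6} = 1/32.
By linearity of expectation: E[X] = C(50, 4) · 2^{1 − 6} = 230300 · 1/32 = 57575/8.
Numerically: E[X] ≈ 7196.875000.

E[X] = C(50,4)·2^(1−C(4,2)) = 57575/8 ≈ 7196.875000.


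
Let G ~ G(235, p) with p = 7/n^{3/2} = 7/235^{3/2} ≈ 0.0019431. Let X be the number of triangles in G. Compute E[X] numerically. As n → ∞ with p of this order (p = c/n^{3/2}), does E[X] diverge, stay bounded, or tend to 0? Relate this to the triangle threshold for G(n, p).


Number of potential triangles: C(235, 3) = 2135445.
Each occurs with probability p³ ≈ (0.0019431)³ ≈ 7.33649692e-09.
By linearity: E[X] = C(235, 3)·p³ ≈ 2135445 · 7.33649692e-09 ≈ 0.015667.
Since α = 3/2 > 1, p = c/n^{3/2} = o(1/n) is below the triangle threshold p ~ 1/n. Asymptotically E[X] ~ (c³/6)·n^{3(1−α)} = (7³/6)·n^{-1.5} → 0, so by Markov's inequality G has no triangles w.h.p.

E[X] ≈ 0.015667; in regime p = Θ(1/n^{3/2}) E[X] tends to 0 (below the triangle threshold p ~ 1/n).


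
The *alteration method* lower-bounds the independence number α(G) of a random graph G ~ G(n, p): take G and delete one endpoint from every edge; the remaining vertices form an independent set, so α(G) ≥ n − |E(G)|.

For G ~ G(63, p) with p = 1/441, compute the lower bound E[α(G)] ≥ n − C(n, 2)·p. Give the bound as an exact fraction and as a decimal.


E[|E(G)|] = C(63, 2)·p = 1953 · (1/441) = 31/7.
E[α(G)] ≥ n − E[|E(G)|] = 63 − 31/7 = 410/7.
Numerically: ≈ 58.571429.
(This is only a lower bound; the true E[α(G)] may be larger.)

E[α(G)] ≥ 410/7 ≈ 58.571429.


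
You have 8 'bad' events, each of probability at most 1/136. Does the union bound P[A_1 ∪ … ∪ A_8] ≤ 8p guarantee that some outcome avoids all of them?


Union bound: P[∪_{i=1}^{8} A_i] ≤ Σ_i P[A_i] ≤ 8·p = 8·(1/136) = 1/17.
Numerically: 1/17 ≈ 0.058824.
Is 1/17 < 1? YES.
Since P[∪ A_i] ≤ 1/17 < 1, the complement has P[∩ A_i^c] ≥ 1 − 1/17 = 16/17 > 0, so some outcome avoids every A_i.

8·p = 1/17 ≈ 0.058824; existence CERTIFIED by the union bound.


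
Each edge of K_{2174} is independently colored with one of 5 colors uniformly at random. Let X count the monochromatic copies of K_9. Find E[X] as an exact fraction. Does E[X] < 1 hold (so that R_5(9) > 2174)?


E[X] = C(2174, 9) · 5^{1 − 36} = 2940165687188920530702934 · 5^{−35} = 2940165687188920530702934/2910383045673370361328125.
As a reduced fraction: E[X] = 2940165687188920530702934/2910383045673370361328125 ≈ 1.010.
Is E[X] < 1? NO.
Since E[X] ≥ 1, the first-moment bound is inconclusive at n = 2174; it does NOT by itself certify R_5(9) > 2174.

E[X] = 2940165687188920530702934/2910383045673370361328125 ≈ 1.010; E[X] ≥ 1; first-moment method inconclusive here.


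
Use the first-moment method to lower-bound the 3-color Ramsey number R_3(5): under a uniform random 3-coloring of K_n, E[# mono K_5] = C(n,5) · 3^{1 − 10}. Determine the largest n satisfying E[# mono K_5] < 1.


We need C(n, 5) · 3^{1 − 10} < 1, i.e. C(n, 5) < 3^{10 − 1} = 19683.
Check values of n near the boundary:
  n = 17: C(17, 5) = 6188; 6188 < 19683? YES
  n = 18: C(18, 5) = 8568; 8568 < 19683? YES
  n = 19: C(19, 5) = 11628; 11628 < 19683? YES
  n = 20: C(20, 5) = 15504; 15504 < 19683? YES
  n = 21: C(21, 5) = 20349; 20349 < 19683? NO
  n = 22: C(22, 5) = 26334; 26334 < 19683? NO
  n = 23: C(23, 5) = 33649; 33649 < 19683? NO
The largest n with C(n, 5) < 19683 is n = 20 (where E[X] = 5168/6561 ≈ 0.788). Hence R_3(5) > 20, i.e. R_3(5) ≥ 21.

Largest n = 20; hence R_3(5) > 20.


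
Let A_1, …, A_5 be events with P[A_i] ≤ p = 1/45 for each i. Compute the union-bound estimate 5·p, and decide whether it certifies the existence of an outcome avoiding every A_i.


Union bound: P[∪_{i=1}^{5} A_i] ≤ Σ_i P[A_i] ≤ 5·p = 5·(1/45) = 1/9.
Numerically: 1/9 ≈ 0.1111.
Is 1/9 < 1? YES.
Since P[∪ A_i] ≤ 1/9 < 1, the complement has P[∩ A_i^c] ≥ 1 − 1/9 = 8/9 > 0, so some outcome avoids every A_i.

5·p = 1/9 ≈ 0.1111; existence CERTIFIED by the union bound.


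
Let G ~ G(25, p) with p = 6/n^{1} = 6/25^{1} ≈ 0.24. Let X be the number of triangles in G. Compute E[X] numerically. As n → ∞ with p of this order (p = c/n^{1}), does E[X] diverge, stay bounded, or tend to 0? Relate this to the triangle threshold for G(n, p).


Number of potential triangles: C(25, 3) = 2300.
Each occurs with probability p³ ≈ (0.24)³ ≈ 1.38240e-02.
By linearity: E[X] = C(25, 3)·p³ ≈ 2300 · 1.38240e-02 ≈ 31.795.
Here α = 1, so p = 6/n is exactly at the triangle threshold p ~ 1/n. Asymptotically E[X] → c³/6 = 6³/6 = 36 ≈ 36.000, a bounded constant. In this regime the triangle count is asymptotically Poisson(c³/6).

E[X] ≈ 31.795; in regime p = Θ(1/n^{1}) E[X] stays bounded (at the triangle threshold p ~ 1/n).


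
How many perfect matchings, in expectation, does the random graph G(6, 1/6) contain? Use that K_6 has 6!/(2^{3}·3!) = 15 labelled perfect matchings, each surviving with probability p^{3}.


K_6 has 6!/(2^{3}·3!) = 15 labelled perfect matchings.
For each such perfect matching H, let X_H = 1 if all 3 edges of H are present in G. Then P[X_H = 1] = p^{3} = (1/6)^{3} = 1/216.
Summing the indicators: E[X] = Σ_H E[X_H] = 15 · p^{3} = 15 · 1/216 = 5/72.
Numerically: E[X] ≈ 0.06944.

E[X] = 15 · (1/6)^{3} = 5/72 ≈ 0.06944.


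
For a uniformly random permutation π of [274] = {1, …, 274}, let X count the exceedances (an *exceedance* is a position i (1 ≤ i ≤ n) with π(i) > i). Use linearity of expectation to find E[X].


Write X = Σ_{i=1}^{274} X_i, where X_i = 1_{π(i) > i}.
For each fixed i, π(i) is uniform over {1, …, 274} (marginal of a uniform permutation), so P[π(i) > i] = (n − i)/n. Summing: Σ_{i=1}^{274} (n − i)/n = (0 + 1 + … + 273)/274 = 274(274 − 1)/(2·274) = (274 − 1)/2.
Hence E[X] = Σ_{i=1}^{274} (274 − i)/274 = 273/2 ≈ 136.5000.

E[X] = 273/2 = 136.5000.


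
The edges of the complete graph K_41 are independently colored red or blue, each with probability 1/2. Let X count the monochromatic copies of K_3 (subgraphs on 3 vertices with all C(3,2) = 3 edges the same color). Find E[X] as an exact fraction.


Let X = Σ_S X_S over the C(41, 3) = 10660 subsets S of size 3, where X_S = 1 if the K_3 on S is monochromatic.
For a fixed S, the K_3 on S has C(3, 2) = 3 edges. P[all 3 edges red] = (1/2)^3, and likewise for blue, so P[monochromatic] = 2·(1/2)^3 = 2^{1 − 3} = 1/4.
Summing: E[X] = C(41, 3) · 2^{1 − 3} = 10660 · 1/4 = 2665.
Numerically: E[X] ≈ 2665.0000.

E[X] = C(41,3)·2^(1−C(3,2)) = 2665 ≈ 2665.0000.


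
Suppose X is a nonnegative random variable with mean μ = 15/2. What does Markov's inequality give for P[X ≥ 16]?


μ = E[X] = 15/2, a = 16.
Markov: P[X ≥ 16] ≤ μ/a = (15/2)/16 = 15/32.
Numerically: ≈ 0.46875.
(Since a = 16 > μ = 7.50000, the bound 15/32 is < 1 and informative.)

P[X ≥ 16] ≤ 15/32 ≈ 0.46875.


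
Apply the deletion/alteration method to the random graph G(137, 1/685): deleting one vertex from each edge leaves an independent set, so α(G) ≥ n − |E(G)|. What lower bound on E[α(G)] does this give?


E[|E(G)|] = C(137, 2)·p = 9316 · (1/685) = 68/5.
E[α(G)] ≥ n − E[|E(G)|] = 137 − 68/5 = 617/5.
Numerically: ≈ 123.400.
(This is only a lower bound; the true E[α(G)] may be larger.)

E[α(G)] ≥ 617/5 ≈ 123.400.


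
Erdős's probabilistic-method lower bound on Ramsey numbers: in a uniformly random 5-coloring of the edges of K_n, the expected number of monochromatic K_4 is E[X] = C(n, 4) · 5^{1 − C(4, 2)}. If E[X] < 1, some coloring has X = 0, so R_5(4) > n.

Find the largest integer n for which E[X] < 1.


We need C(n, 4) · 5^{1 − 6} < 1, i.e. C(n, 4) < 5^{6 − 1} = 3125.
Check values of n near the boundary:
  n = 15: C(15, 4) = 1365; 1365 < 3125? YES
  n = 16: C(16, 4) = 1820; 1820 < 3125? YES
  n = 17: C(17, 4) = 2380; 2380 < 3125? YES
  n = 18: C(18, 4) = 3060; 3060 < 3125? YES
  n = 19: C(19, 4) = 3876; 3876 < 3125? NO
  n = 20: C(20, 4) = 4845; 4845 < 3125? NO
  n = 21: C(21, 4) = 5985; 5985 < 3125? NO
The largest n with C(n, 4) < 3125 is n = 18 (where E[X] = 612/625 ≈ 0.9792). Hence R_5(4) > 18, i.e. R_5(4) ≥ 19.

Largest n = 18; hence R_5(4) > 18.


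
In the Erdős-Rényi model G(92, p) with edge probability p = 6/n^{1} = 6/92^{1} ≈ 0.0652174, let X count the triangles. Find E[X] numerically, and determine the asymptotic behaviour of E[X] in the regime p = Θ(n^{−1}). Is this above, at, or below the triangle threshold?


Number of potential triangles: C(92, 3) = 125580.
Each occurs with probability p³ ≈ (0.0652174)³ ≈ 2.77389661e-04.
By linearity: E[X] = C(92, 3)·p³ ≈ 125580 · 2.77389661e-04 ≈ 34.834594.
Here α = 1, so p = 6/n is exactly at the triangle threshold p ~ 1/n. Asymptotically E[X] → c³/6 = 6³/6 = 36 ≈ 36.000000, a bounded constant. In this regime the triangle count is asymptotically Poisson(c³/6).

E[X] ≈ 34.834594; in regime p = Θ(1/n^{1}) E[X] stays bounded (at the triangle threshold p ~ 1/n).


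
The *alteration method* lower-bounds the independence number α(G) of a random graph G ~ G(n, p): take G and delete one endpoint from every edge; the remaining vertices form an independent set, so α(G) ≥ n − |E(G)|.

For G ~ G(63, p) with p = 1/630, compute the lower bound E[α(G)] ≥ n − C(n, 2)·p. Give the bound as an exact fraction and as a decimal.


E[|E(G)|] = C(63, 2)·p = 1953 · (1/630) = 31/10.
E[α(G)] ≥ n − E[|E(G)|] = 63 − 31/10 = 599/10.
Numerically: ≈ 59.900.
(This is only a lower bound; the true E[α(G)] may be larger.)

E[α(G)] ≥ 599/10 ≈ 59.900.


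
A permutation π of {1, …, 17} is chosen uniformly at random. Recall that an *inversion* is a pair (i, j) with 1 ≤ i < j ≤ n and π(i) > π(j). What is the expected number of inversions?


Write X = Σ X_I over the C(17, 2) = 136 pairs i < j, with X_I the indicator of one inversion.
There are 136 indicators.
For each fixed pair i < j, the values π(i) and π(j) are two distinct elements of {1, …, 17} in uniformly random order; by symmetry P[π(i) > π(j)] = 1/2.
By linearity: E[X] = 136 · (1/2) = C(17, 2) · (1/2) = 136/2 = 68 ≈ 68.00000.

E[X] = 68 = 68.00000.


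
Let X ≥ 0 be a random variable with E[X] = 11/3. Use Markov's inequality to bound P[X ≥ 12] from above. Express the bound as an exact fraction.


μ = E[X] = 11/3, a = 12.
Markov: P[X ≥ 12] ≤ μ/a = (11/3)/12 = 11/36.
Numerically: ≈ 0.305556.
(Since a = 12 > μ = 3.666667, the bound 11/36 is < 1 and informative.)

P[X ≥ 12] ≤ 11/36 ≈ 0.305556.


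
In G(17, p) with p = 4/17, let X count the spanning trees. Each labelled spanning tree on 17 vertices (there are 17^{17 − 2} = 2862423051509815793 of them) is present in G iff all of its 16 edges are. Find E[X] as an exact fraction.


K_17 has 17^{17 − 2} = 2862423051509815793 labelled spanning trees.
For each such spanning tree H, let X_H = 1 if all 16 edges of H are present in G. Then P[X_H = 1] = p^{16} = (4/17)^{16} = 4294967296/48661191875666868481.
By linearity of expectation: E[X] = Σ_H E[X_H] = 2862423051509815793 · p^{16} = 2862423051509815793 · 4294967296/48661191875666868481 = 4294967296/17.
Numerically: E[X] ≈ 2.52645e+08.

E[X] = 2862423051509815793 · (4/17)^{16} = 4294967296/17 ≈ 2.52645e+08.


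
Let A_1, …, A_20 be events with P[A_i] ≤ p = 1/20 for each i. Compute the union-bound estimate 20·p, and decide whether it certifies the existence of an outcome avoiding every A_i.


Union bound: P[∪_{i=1}^{20} A_i] ≤ Σ_i P[A_i] ≤ 20·p = 20·(1/20) = 1.
Numerically: 1 ≈ 1.0000.
Is 1 < 1? NO.
Since the bound 1 is ≥ 1, the union bound is uninformative here; it does NOT by itself certify existence.

20·p = 1 ≈ 1.0000; existence NOT certified by the union bound.


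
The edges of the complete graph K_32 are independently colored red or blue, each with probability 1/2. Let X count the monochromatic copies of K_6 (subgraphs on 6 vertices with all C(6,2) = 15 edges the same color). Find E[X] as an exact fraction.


Let X = Σ_S X_S over the C(32, 6) = 906192 subsets S of size 6, where X_S = 1 if the K_6 on S is monochromatic.
For a fixed S, the K_6 on S has C(6, 2) = 15 edges. P[all 15 edges red] = (1/2)^15, and likewise for blue, so P[monochromatic] = 2·(1/2)^15 = 2^{1 − 15} = 1/16384.
Summing: E[X] = C(32, 6) · 2^{1 − 15} = 906192 · 1/16384 = 56637/1024.
Numerically: E[X] ≈ 55.3096.

E[X] = C(32,6)·2^(1−C(6,2)) = 56637/1024 ≈ 55.3096.


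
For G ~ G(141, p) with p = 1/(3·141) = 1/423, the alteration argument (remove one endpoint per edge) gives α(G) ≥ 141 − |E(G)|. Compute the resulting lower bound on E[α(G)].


E[|E(G)|] = C(141, 2)·p = 9870 · (1/423) = 70/3.
E[α(G)] ≥ n − E[|E(G)|] = 141 − 70/3 = 353/3.
Numerically: ≈ 117.666667.
(This is only a lower bound; the true E[α(G)] may be larger.)

E[α(G)] ≥ 353/3 ≈ 117.666667.


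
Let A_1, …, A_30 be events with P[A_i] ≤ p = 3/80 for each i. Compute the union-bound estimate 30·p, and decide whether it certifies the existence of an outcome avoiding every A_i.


Union bound: P[∪_{i=1}^{30} A_i] ≤ Σ_i P[A_i] ≤ 30·p = 30·(3/80) = 9/8.
Numerically: 9/8 ≈ 1.1250000.
Is 9/8 < 1? NO.
Since the bound 9/8 is ≥ 1, the union bound is uninformative here; it does NOT by itself certify existence.

30·p = 9/8 ≈ 1.1250000; existence NOT certified by the union bound.


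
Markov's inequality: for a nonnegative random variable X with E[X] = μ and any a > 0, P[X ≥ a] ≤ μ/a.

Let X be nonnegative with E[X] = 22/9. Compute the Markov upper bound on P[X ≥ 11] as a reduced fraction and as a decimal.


μ = E[X] = 22/9, a = 11.
Markov: P[X ≥ 11] ≤ μ/a = (22/9)/11 = 2/9.
Numerically: ≈ 0.222.
(Since a = 11 > μ = 2.444, the bound 2/9 is < 1 and informative.)

P[X ≥ 11] ≤ 2/9 ≈ 0.222.


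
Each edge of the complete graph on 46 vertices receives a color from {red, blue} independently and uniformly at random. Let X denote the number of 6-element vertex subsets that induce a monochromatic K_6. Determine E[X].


Let X = Σ_S X_S over the C(46, 6) = 9366819 subsets S of size 6, where X_S = 1 if the K_6 on S is monochromatic.
For a fixed S, the K_6 on S has C(6, 2) = 15 edges. P[all 15 edges red] = (1/2)^15, and likewise for blue, so P[monochromatic] = 2·(1/2)^15 = 2^{1 − 15} = 1/16384.
By linearity: E[X] = C(46, 6) · 2^{1 − 15} = 9366819 · 1/16384 = 9366819/16384.
Numerically: E[X] ≈ 571.70526.

E[X] = C(46,6)·2^(1−C(6,2)) = 9366819/16384 ≈ 571.70526.


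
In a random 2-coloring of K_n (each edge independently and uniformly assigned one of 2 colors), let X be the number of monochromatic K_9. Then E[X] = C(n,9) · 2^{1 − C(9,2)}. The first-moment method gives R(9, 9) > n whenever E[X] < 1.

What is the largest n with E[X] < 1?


We need C(n, 9) · 2^{1 − 36} < 1, i.e. C(n, 9) < 2^{36 − 1} = 34359738368.
Check values of n near the boundary:
  n = 62: C(62, 9) = 20286591270; 20286591270 < 34359738368? YES
  n = 63: C(63, 9) = 23667689815; 23667689815 < 34359738368? YES
  n = 64: C(64, 9) = 27540584512; 27540584512 < 34359738368? YES
  n = 65: C(65, 9) = 31966749880; 31966749880 < 34359738368? YES
  n = 66: C(66, 9) = 37014131440; 37014131440 < 34359738368? NO
  n = 67: C(67, 9) = 42757703560; 42757703560 < 34359738368? NO
The largest n with C(n, 9) < 34359738368 is n = 65 (where E[X] = 3995843735/4294967296 ≈ 0.9304). Hence R(9, 9) > 65, i.e. R(9, 9) ≥ 66.

Largest n = 65; hence R(9, 9) > 65.


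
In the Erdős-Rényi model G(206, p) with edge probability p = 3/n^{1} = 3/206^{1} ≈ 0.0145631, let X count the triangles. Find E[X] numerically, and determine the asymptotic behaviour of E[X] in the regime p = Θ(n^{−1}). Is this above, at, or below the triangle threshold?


Number of potential triangles: C(206, 3) = 1435820.
Each occurs with probability p³ ≈ (0.0145631)³ ≈ 3.08860310e-06.
By linearity: E[X] = C(206, 3)·p³ ≈ 1435820 · 3.08860310e-06 ≈ 4.434678.
Here α = 1, so p = 3/n is exactly at the triangle threshold p ~ 1/n. Asymptotically E[X] → c³/6 = 3³/6 = 9/2 ≈ 4.500000, a bounded constant. In this regime the triangle count is asymptotically Poisson(c³/6).

E[X] ≈ 4.434678; in regime p = Θ(1/n^{1}) E[X] stays bounded (at the triangle threshold p ~ 1/n).


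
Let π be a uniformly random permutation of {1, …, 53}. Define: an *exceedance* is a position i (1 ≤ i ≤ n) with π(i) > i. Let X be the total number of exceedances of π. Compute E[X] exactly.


Write X = Σ_{i=1}^{53} X_i, where X_i = 1_{π(i) > i}.
For each fixed i, π(i) is uniform over {1, …, 53} (marginal of a uniform permutation), so P[π(i) > i] = (n − i)/n. Summing: Σ_{i=1}^{53} (n − i)/n = (0 + 1 + … + 52)/53 = 53(53 − 1)/(2·53) = (53 − 1)/2.
Hence E[X] = Σ_{i=1}^{53} (53 − i)/53 = 26 ≈ 26.00000.

E[X] = 26 = 26.00000.


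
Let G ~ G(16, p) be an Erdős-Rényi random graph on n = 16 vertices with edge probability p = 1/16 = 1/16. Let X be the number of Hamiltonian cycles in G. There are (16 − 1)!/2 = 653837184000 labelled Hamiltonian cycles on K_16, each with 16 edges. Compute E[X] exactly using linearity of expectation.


K_16 has (16 − 1)!/2 = 653837184000 labelled Hamiltonian cycles.
For each such Hamiltonian cycle H, let X_H = 1 if all 16 edges of H are present in G. Then P[X_H = 1] = p^{16} = (1/16)^{16} = 1/18446744073709551616.
Summing the indicators: E[X] = Σ_H E[X_H] = 653837184000 · p^{16} = 653837184000 · 1/18446744073709551616 = 638512875/18014398509481984.
Numerically: E[X] ≈ 3.544e-08.

E[X] = 653837184000 · (1/16)^{16} = 638512875/18014398509481984 ≈ 3.544e-08.


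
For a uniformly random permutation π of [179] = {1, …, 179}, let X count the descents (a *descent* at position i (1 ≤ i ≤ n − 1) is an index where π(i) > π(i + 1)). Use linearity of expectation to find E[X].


Write X = Σ X_I over i = 1, …, 178, with X_I the indicator of one descent.
There are 178 indicators.
For each fixed i, the pair (π(i), π(i+1)) is a uniformly random ordered pair of distinct values from {1, …, 179}; by symmetry P[π(i) > π(i+1)] = 1/2.
By linearity: E[X] = 178 · (1/2) = (179 − 1) · (1/2) = 89 ≈ 89.00000.

E[X] = 89 = 89.00000.


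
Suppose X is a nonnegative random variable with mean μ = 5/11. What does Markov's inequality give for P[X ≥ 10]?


μ = E[X] = 5/11, a = 10.
Markov: P[X ≥ 10] ≤ μ/a = (5/11)/10 = 1/22.
Numerically: ≈ 0.0455.
(Since a = 10 > μ = 0.4545, the bound 1/22 is < 1 and informative.)

P[X ≥ 10] ≤ 1/22 ≈ 0.0455.


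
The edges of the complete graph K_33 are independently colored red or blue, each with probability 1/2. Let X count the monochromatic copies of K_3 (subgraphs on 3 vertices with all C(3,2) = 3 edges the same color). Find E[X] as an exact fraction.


Let X = Σ_S X_S over the C(33, 3) = 5456 subsets S of size 3, where X_S = 1 if the K_3 on S is monochromatic.
For a fixed S, the K_3 on S has C(3, 2) = 3 edges. P[all 3 edges red] = (1/2)^3, and likewise for blue, so P[monochromatic] = 2·(1/2)^3 = 2^{1 − 3} = 1/4.
By linearity: E[X] = C(33, 3) · 2^{1 − 3} = 5456 · 1/4 = 1364.
Numerically: E[X] ≈ 1364.000000.

E[X] = C(33,3)·2^(1−C(3,2)) = 1364 ≈ 1364.000000.


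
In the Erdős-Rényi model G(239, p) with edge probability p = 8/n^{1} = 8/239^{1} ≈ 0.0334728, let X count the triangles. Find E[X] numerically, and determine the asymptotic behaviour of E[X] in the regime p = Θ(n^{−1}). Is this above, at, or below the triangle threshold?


Number of potential triangles: C(239, 3) = 2246839.
Each occurs with probability p³ ≈ (0.0334728)³ ≈ 3.75038850e-05.
By linearity: E[X] = C(239, 3)·p³ ≈ 2246839 · 3.75038850e-05 ≈ 84.265191.
Here α = 1, so p = 8/n is exactly at the triangle threshold p ~ 1/n. Asymptotically E[X] → c³/6 = 8³/6 = 256/3 ≈ 85.333333, a bounded constant. In this regime the triangle count is asymptotically Poisson(c³/6).

E[X] ≈ 84.265191; in regime p = Θ(1/n^{1}) E[X] stays bounded (at the triangle threshold p ~ 1/n).


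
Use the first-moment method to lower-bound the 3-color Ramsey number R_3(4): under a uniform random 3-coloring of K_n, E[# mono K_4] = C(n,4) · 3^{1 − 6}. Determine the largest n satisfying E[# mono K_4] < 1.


We need C(n, 4) · 3^{1 − 6} < 1, i.e. C(n, 4) < 3^{6 − 1} = 243.
Check values of n near the boundary:
  n = 9: C(9, 4) = 126; 126 < 243? YES
  n = 10: C(10, 4) = 210; 210 < 243? YES
  n = 11: C(11, 4) = 330; 330 < 243? NO
  n = 12: C(12, 4) = 495; 495 < 243? NO
The largest n with C(n, 4) < 243 is n = 10 (where E[X] = 70/81 ≈ 0.864). Hence R_3(4) > 10, i.e. R_3(4) ≥ 11.

Largest n = 10; hence R_3(4) > 10.


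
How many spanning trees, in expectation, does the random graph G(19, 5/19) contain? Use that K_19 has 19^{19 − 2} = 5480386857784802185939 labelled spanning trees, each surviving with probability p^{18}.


K_19 has 19^{19 − 2} = 5480386857784802185939 labelled spanning trees.
For each such spanning tree H, let X_H = 1 if all 18 edges of H are present in G. Then P[X_H = 1] = p^{18} = (5/19)^{18} = 3814697265625/104127350297911241532841.
By linearity: E[X] = Σ_H E[X_H] = 5480386857784802185939 · p^{18} = 5480386857784802185939 · 3814697265625/104127350297911241532841 = 3814697265625/19.
Numerically: E[X] ≈ 2.008e+11.

E[X] = 5480386857784802185939 · (5/19)^{18} = 3814697265625/19 ≈ 2.008e+11.
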